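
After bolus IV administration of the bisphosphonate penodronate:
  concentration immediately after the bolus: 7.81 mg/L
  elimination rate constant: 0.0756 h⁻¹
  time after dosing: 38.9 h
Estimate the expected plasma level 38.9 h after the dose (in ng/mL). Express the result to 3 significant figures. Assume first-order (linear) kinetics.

C = C₀ · e^(−k·t) = 7.810 × e^(−0.07560 × 38.9)
  = 7.810 × 0.05282 = 0.4125 mg/L
Convert: 0.4125 mg/L × 1000 = 412.5 ng/mL

413 ng/mL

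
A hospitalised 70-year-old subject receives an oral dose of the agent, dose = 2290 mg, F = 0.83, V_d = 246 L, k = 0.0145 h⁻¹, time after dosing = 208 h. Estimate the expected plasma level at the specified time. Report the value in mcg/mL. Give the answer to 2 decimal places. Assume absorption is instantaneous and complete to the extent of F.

0.38 mcg/mL

Amount reaching circulation = F × Dose = 0.83 × 2290 = 1901 mg
C₀ = F·Dose / Vd = 1901 / 246 = 7.728 mg/L
C = C₀ · e^(−k·t) = 7.728 × e^(−0.01450 × 208)
  = 7.728 × 0.04900 = 0.3787 mg/L
(0.3787 mg/L = 0.3787 mcg/mL)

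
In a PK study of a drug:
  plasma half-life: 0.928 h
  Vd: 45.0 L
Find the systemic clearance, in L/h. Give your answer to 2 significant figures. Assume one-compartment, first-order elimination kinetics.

34 L/h

k = ln2 / t½ = 0.693147 / 0.928 = 0.7469 h⁻¹
CL = k × Vd = 0.7469 × 45.0 = 33.61 L/h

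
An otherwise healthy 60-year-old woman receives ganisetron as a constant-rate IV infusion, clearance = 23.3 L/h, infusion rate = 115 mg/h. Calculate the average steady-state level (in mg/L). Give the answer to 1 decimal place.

At steady state Css = R₀ / CL = 115 / 23.30 = 4.936 mg/L

4.9 mg/L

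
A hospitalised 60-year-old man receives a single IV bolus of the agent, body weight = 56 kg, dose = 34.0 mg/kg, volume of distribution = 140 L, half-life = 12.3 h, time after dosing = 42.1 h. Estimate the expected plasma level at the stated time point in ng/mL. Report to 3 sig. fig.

1270 ng/mL

Total dose = 34.0 × 56 = 1904 mg
C₀ = Dose / Vd = 1904 / 140 = 13.60 mg/L
k = ln2 / t½ = 0.693147 / 12.3 = 0.05635 h⁻¹
C = C₀ · e^(−k·t) = 13.60 × e^(−0.05635 × 42.1)
  = 13.60 × 0.09326 = 1.268 mg/L
Convert: 1.268 mg/L × 1000 = 1268 ng/mL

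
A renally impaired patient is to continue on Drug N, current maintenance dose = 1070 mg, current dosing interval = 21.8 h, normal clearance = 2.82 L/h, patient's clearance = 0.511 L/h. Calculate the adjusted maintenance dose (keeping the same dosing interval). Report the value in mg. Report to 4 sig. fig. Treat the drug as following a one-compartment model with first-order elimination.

193.9 mg

To keep the same average steady-state level, dosing rate must scale with clearance.
CL ratio = 0.511 / 2.82 = 0.1812
New dose (same interval) = 1070 × 0.1812 = 193.9 mg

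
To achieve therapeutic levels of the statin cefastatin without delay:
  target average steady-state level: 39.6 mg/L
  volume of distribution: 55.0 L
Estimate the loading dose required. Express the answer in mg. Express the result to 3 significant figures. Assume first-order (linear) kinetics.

2180 mg

LD = Css × Vd = 39.6 × 55.0 = 2178 mg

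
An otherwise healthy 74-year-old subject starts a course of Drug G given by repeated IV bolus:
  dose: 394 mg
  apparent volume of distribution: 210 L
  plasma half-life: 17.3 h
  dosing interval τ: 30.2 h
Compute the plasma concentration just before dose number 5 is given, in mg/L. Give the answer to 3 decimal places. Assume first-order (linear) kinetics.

C₀ per dose = Dose / Vd = 394 / 210 = 1.876 mg/L
k = ln2 / t½ = 0.693147 / 17.3 = 0.04007 h⁻¹
Fraction remaining after one interval: r = e^(−kτ) = e^(−0.04007 × 30.2) = 0.2982
Before dose 5, 4 doses have been given (aged 1τ, 2τ, 3τ, 4τ).
C_trough = C₀ × (r + r² + … + r^4) = C₀ × r(1−r^4)/(1−r)
        = 1.876 × 0.2982 × (1 − 0.007907) / (1 − 0.2982) = 0.7908 mg/L

0.791 mg/L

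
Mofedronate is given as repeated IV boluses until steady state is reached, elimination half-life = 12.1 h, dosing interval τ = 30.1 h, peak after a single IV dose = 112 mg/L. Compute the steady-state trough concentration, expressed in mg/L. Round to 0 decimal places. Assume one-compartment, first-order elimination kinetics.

k = ln2 / t½ = 0.693147 / 12.1 = 0.05728 h⁻¹
e^(−kτ) = e^(−0.05728 × 30.1) = 0.1783
Accumulation ratio R = 1 / (1 − e^(−kτ)) = 1 / (1 − 0.1783) = 1.217
Steady-state trough = C₀ × R × e^(−kτ) = 112 × 1.217 × 0.1783 = 24.30 mg/L

24 mg/L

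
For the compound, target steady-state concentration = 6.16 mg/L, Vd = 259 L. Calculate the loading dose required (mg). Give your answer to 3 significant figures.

1600 mg

LD = Css × Vd = 6.16 × 259 = 1595 mg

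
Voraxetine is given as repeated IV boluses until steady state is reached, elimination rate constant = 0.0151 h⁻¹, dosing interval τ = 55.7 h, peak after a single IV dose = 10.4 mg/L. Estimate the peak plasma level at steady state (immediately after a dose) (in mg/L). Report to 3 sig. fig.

18.3 mg/L

e^(−kτ) = e^(−0.01510 × 55.7) = 0.4312
Accumulation ratio R = 1 / (1 − e^(−kτ)) = 1 / (1 − 0.4312) = 1.758
Steady-state peak = C₀ × R = 10.4 × 1.758 = 18.28 mg/L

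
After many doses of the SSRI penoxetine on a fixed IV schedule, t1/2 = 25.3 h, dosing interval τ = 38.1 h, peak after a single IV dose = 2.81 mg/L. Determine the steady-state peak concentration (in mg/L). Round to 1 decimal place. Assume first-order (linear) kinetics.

k = ln2 / t½ = 0.693147 / 25.3 = 0.02740 h⁻¹
e^(−kτ) = e^(−0.02740 × 38.1) = 0.3521
Accumulation ratio R = 1 / (1 − e^(−kτ)) = 1 / (1 − 0.3521) = 1.543
Steady-state peak = C₀ × R = 2.81 × 1.543 = 4.336 mg/L

4.3 mg/L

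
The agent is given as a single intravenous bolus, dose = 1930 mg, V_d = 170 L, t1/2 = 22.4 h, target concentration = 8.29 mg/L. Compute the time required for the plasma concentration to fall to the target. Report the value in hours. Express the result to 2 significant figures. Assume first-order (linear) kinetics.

C₀ = Dose / Vd = 1930 / 170 = 11.35 mg/L
k = ln2 / t½ = 0.693147 / 22.4 = 0.03094 h⁻¹
t = ln(C₀ / C) / k = ln(11.35 / 8.29) / 0.03094
  = ln(1.369) / 0.03094 = 0.3141 / 0.03094 = 10.15 h

10 h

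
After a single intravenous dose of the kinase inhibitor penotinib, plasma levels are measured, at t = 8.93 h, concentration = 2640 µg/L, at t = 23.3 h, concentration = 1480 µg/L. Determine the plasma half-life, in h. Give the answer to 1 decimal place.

k = ln(C₁/C₂) / (t₂ − t₁) = ln(2640/1480) / (23.3 − 8.93)
  = 0.5787 / 14.37 = 0.04027 h⁻¹
t½ = ln2 / k = 0.693147 / 0.04027 = 17.21 h

17.2 h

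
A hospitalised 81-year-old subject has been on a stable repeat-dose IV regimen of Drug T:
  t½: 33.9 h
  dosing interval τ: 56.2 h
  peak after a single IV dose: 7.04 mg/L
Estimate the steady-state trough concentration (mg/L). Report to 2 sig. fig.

3.3 mg/L

k = ln2 / t½ = 0.693147 / 33.9 = 0.02045 h⁻¹
e^(−kτ) = e^(−0.02045 × 56.2) = 0.3169
Accumulation ratio R = 1 / (1 − e^(−kτ)) = 1 / (1 − 0.3169) = 1.464
Steady-state trough = C₀ × R × e^(−kτ) = 7.04 × 1.464 × 0.3169 = 3.266 mg/L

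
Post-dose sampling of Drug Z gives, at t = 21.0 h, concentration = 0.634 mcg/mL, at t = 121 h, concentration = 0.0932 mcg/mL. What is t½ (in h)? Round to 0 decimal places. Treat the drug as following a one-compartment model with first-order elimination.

k = ln(C₁/C₂) / (t₂ − t₁) = ln(0.634/0.0932) / (121 − 21.0)
  = 1.917 / 100.0 = 0.01917 h⁻¹
t½ = ln2 / k = 0.693147 / 0.01917 = 36.16 h

36 h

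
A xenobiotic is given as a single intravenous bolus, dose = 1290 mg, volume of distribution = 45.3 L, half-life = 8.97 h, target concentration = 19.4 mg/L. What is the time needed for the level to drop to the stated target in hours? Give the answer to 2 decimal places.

4.97 h

C₀ = Dose / Vd = 1290 / 45.3 = 28.48 mg/L
k = ln2 / t½ = 0.693147 / 8.97 = 0.07727 h⁻¹
t = ln(C₀ / C) / k = ln(28.48 / 19.4) / 0.07727
  = ln(1.468) / 0.07727 = 0.3839 / 0.07727 = 4.968 h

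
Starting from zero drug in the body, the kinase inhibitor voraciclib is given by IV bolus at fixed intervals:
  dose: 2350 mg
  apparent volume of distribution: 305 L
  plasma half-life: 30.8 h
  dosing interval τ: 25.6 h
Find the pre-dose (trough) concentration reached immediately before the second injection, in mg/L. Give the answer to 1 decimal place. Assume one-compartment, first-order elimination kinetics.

C₀ per dose = Dose / Vd = 2350 / 305 = 7.705 mg/L
k = ln2 / t½ = 0.693147 / 30.8 = 0.02250 h⁻¹
Fraction remaining after one interval: r = e^(−kτ) = e^(−0.02250 × 25.6) = 0.5621
Before dose 2, 1 dose has been given (aged 1τ).
C_trough = C₀ × r = 7.705 × 0.5621 = 4.331 mg/L

4.3 mg/L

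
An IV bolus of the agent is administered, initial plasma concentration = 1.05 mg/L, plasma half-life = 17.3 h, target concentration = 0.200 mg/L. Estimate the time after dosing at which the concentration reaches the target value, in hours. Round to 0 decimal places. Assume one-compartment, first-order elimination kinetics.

41 h

k = ln2 / t½ = 0.693147 / 17.3 = 0.04007 h⁻¹
t = ln(C₀ / C) / k = ln(1.050 / 0.200) / 0.04007
  = ln(5.250) / 0.04007 = 1.658 / 0.04007 = 41.38 h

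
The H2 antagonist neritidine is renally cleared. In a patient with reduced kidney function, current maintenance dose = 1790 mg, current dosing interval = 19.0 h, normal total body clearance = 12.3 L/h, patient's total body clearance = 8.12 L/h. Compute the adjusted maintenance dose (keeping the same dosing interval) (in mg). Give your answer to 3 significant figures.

To keep the same average steady-state level, dosing rate must scale with clearance.
CL ratio = 8.12 / 12.3 = 0.6602
New dose (same interval) = 1790 × 0.6602 = 1182 mg

1180 mg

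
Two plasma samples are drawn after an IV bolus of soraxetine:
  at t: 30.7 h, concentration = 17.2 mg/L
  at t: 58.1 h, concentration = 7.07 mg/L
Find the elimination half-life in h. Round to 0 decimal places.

21 h

k = ln(C₁/C₂) / (t₂ − t₁) = ln(17.2/7.07) / (58.1 − 30.7)
  = 0.8890 / 27.40 = 0.03245 h⁻¹
t½ = ln2 / k = 0.693147 / 0.03245 = 21.36 h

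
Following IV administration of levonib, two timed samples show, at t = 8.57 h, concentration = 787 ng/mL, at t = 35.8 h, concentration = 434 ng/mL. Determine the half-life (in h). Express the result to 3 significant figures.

31.7 h

k = ln(C₁/C₂) / (t₂ − t₁) = ln(787/434) / (35.8 − 8.57)
  = 0.5952 / 27.23 = 0.02186 h⁻¹
t½ = ln2 / k = 0.693147 / 0.02186 = 31.71 h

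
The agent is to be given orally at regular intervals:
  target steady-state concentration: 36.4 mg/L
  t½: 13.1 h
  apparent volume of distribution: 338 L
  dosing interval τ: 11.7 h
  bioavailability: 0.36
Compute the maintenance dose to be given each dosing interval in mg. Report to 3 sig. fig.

21200 mg

k = ln2 / t½ = 0.693147 / 13.1 = 0.05291 h⁻¹
CL = k × Vd = 0.05291 × 338 = 17.88 L/h
At steady state, F × (Dose/τ) = Css × CL.
Dose = Css × CL × τ / F = 36.4 × 17.88 × 11.7 / 0.36 = 21150 mg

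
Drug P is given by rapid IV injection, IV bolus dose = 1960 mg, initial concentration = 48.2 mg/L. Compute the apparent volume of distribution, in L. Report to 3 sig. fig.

40.7 L

Vd = Dose / C₀ = 1960 / 48.2 = 40.66 L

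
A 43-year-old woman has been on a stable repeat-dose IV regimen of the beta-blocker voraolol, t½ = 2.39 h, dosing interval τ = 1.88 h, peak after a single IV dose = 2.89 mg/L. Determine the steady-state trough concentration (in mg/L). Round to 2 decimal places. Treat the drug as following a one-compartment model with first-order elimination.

k = ln2 / t½ = 0.693147 / 2.39 = 0.2900 h⁻¹
e^(−kτ) = e^(−0.2900 × 1.88) = 0.5797
Accumulation ratio R = 1 / (1 − e^(−kτ)) = 1 / (1 − 0.5797) = 2.379
Steady-state trough = C₀ × R × e^(−kτ) = 2.89 × 2.379 × 0.5797 = 3.986 mg/L

3.99 mg/L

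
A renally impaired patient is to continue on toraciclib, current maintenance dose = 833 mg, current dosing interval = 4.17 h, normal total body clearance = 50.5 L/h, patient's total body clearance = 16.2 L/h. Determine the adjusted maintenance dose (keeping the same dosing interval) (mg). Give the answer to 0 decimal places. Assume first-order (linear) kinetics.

To keep the same average steady-state level, dosing rate must scale with clearance.
CL ratio = 16.2 / 50.5 = 0.3208
New dose (same interval) = 833 × 0.3208 = 267.2 mg

267 mg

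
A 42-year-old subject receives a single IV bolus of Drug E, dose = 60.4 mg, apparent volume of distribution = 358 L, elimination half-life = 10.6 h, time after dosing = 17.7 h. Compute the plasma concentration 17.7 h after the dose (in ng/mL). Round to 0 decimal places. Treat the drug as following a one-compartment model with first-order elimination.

C₀ = Dose / Vd = 60.40 / 358 = 0.1687 mg/L
k = ln2 / t½ = 0.693147 / 10.6 = 0.06539 h⁻¹
C = C₀ · e^(−k·t) = 0.1687 × e^(−0.06539 × 17.7)
  = 0.1687 × 0.3143 = 0.05302 mg/L
Convert: 0.05302 mg/L × 1000 = 53.02 ng/mL

53 ng/mL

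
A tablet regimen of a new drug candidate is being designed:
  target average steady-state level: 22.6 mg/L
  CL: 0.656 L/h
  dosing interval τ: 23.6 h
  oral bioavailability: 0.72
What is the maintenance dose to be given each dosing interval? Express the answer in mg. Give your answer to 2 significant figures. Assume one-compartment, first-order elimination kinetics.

490 mg

At steady state, F × (Dose/τ) = Css × CL.
Dose = Css × CL × τ / F = 22.6 × 0.6560 × 23.6 / 0.72 = 486.0 mg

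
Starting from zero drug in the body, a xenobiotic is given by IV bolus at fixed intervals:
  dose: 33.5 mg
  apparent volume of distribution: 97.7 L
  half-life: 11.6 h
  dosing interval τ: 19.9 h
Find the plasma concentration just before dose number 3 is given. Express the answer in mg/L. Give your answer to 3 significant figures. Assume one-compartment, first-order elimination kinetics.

0.136 mg/L

C₀ per dose = Dose / Vd = 33.5 / 97.7 = 0.3429 mg/L
k = ln2 / t½ = 0.693147 / 11.6 = 0.05975 h⁻¹
Fraction remaining after one interval: r = e^(−kτ) = e^(−0.05975 × 19.9) = 0.3045
Before dose 3, 2 doses have been given (aged 1τ, 2τ).
C_trough = C₀ × (r + r²) = 0.3429 × (0.3045 + 0.09272) = 0.1362 mg/L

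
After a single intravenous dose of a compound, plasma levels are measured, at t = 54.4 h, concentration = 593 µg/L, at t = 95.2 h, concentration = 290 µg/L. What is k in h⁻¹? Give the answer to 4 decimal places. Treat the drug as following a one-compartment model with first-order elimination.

0.0175 h⁻¹

k = ln(C₁/C₂) / (t₂ − t₁) = ln(593/290) / (95.2 − 54.4)
  = 0.7153 / 40.80 = 0.01753 h⁻¹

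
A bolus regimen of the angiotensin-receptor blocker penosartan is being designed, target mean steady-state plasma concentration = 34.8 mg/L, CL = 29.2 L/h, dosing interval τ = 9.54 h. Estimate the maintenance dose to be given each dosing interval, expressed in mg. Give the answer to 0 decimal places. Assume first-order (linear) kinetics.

At steady state, Dose/τ = Css × CL.
Dose = Css × CL × τ = 34.8 × 29.20 × 9.54 = 9694 mg

9694 mg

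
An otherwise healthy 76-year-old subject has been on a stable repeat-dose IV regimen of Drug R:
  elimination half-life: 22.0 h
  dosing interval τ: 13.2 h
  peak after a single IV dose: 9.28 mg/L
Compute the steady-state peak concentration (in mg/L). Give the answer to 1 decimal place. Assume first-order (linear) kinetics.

27.3 mg/L

k = ln2 / t½ = 0.693147 / 22.0 = 0.03151 h⁻¹
e^(−kτ) = e^(−0.03151 × 13.2) = 0.6597
Accumulation ratio R = 1 / (1 − e^(−kτ)) = 1 / (1 − 0.6597) = 2.939
Steady-state peak = C₀ × R = 9.28 × 2.939 = 27.27 mg/L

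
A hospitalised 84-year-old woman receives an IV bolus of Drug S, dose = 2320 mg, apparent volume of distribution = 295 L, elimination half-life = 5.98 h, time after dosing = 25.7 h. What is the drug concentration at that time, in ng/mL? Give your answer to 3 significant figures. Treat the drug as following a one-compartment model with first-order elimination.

400 ng/mL

C₀ = Dose / Vd = 2320 / 295 = 7.864 mg/L
k = ln2 / t½ = 0.693147 / 5.98 = 0.1159 h⁻¹
C = C₀ · e^(−k·t) = 7.864 × e^(−0.1159 × 25.7)
  = 7.864 × 0.05086 = 0.4000 mg/L
Convert: 0.4000 mg/L × 1000 = 400.0 ng/mL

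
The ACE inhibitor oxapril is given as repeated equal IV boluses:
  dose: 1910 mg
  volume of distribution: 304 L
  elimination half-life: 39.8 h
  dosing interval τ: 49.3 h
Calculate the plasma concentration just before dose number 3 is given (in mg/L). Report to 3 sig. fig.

3.79 mg/L

C₀ per dose = Dose / Vd = 1910 / 304 = 6.283 mg/L
k = ln2 / t½ = 0.693147 / 39.8 = 0.01742 h⁻¹
Fraction remaining after one interval: r = e^(−kτ) = e^(−0.01742 × 49.3) = 0.4237
Before dose 3, 2 doses have been given (aged 1τ, 2τ).
C_trough = C₀ × (r + r²) = 6.283 × (0.4237 + 0.1795) = 3.790 mg/L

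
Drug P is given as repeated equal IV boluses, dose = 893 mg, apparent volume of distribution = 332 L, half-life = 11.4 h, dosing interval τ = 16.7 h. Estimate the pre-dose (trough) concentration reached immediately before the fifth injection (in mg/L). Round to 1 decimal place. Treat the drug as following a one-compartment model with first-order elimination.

1.5 mg/L

C₀ per dose = Dose / Vd = 893 / 332 = 2.690 mg/L
k = ln2 / t½ = 0.693147 / 11.4 = 0.06080 h⁻¹
Fraction remaining after one interval: r = e^(−kτ) = e^(−0.06080 × 16.7) = 0.3623
Before dose 5, 4 doses have been given (aged 1τ, 2τ, 3τ, 4τ).
C_trough = C₀ × (r + r² + … + r^4) = C₀ × r(1−r^4)/(1−r)
        = 2.690 × 0.3623 × (1 − 0.01723) / (1 − 0.3623) = 1.502 mg/L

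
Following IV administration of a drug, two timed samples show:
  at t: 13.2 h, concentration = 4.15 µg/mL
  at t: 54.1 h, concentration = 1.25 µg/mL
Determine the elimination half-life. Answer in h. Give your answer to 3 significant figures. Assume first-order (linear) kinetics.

k = ln(C₁/C₂) / (t₂ − t₁) = ln(4.15/1.25) / (54.1 − 13.2)
  = 1.200 / 40.90 = 0.02934 h⁻¹
t½ = ln2 / k = 0.693147 / 0.02934 = 23.62 h

23.6 h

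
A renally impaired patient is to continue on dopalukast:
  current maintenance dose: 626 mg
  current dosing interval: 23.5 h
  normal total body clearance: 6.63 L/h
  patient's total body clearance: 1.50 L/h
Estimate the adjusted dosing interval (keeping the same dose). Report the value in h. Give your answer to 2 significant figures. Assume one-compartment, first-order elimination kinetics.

To keep the same average steady-state level, dosing rate must scale with clearance.
CL ratio = 1.50 / 6.63 = 0.2262
New interval (same dose) = 23.5 / 0.2262 = 103.9 h

100 h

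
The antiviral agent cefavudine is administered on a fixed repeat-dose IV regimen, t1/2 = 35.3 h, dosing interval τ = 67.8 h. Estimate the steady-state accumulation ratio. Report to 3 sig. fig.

k = ln2 / t½ = 0.693147 / 35.3 = 0.01964 h⁻¹
e^(−kτ) = e^(−0.01964 × 67.8) = 0.2641
Accumulation ratio R = 1 / (1 − e^(−kτ)) = 1 / (1 − 0.2641) = 1.359

1.36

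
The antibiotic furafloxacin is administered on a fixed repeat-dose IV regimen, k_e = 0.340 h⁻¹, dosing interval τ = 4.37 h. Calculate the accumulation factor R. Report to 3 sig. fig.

e^(−kτ) = e^(−0.3400 × 4.37) = 0.2263
Accumulation ratio R = 1 / (1 − e^(−kτ)) = 1 / (1 − 0.2263) = 1.292

1.29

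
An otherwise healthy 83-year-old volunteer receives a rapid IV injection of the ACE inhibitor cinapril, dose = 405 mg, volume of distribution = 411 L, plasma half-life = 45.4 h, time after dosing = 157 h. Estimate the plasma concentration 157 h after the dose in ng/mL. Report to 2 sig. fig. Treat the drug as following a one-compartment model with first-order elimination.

C₀ = Dose / Vd = 405.0 / 411 = 0.9854 mg/L
k = ln2 / t½ = 0.693147 / 45.4 = 0.01527 h⁻¹
C = C₀ · e^(−k·t) = 0.9854 × e^(−0.01527 × 157)
  = 0.9854 × 0.09096 = 0.08963 mg/L
Convert: 0.08963 mg/L × 1000 = 89.63 ng/mL

90 ng/mL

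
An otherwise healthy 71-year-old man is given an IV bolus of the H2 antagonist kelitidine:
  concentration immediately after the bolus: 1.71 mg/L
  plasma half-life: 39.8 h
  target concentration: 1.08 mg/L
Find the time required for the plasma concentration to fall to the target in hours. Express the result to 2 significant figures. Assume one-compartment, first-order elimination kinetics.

26 h

k = ln2 / t½ = 0.693147 / 39.8 = 0.01742 h⁻¹
t = ln(C₀ / C) / k = ln(1.710 / 1.08) / 0.01742
  = ln(1.583) / 0.01742 = 0.4593 / 0.01742 = 26.37 h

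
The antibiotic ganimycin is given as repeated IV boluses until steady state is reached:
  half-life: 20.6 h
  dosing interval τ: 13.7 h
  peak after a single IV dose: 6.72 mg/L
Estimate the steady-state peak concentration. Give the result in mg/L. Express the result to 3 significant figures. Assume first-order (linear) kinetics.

18.2 mg/L

k = ln2 / t½ = 0.693147 / 20.6 = 0.03365 h⁻¹
e^(−kτ) = e^(−0.03365 × 13.7) = 0.6306
Accumulation ratio R = 1 / (1 − e^(−kτ)) = 1 / (1 − 0.6306) = 2.707
Steady-state peak = C₀ × R = 6.72 × 2.707 = 18.19 mg/L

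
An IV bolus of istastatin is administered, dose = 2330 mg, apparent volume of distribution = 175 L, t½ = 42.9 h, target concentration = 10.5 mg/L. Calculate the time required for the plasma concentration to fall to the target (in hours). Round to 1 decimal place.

14.7 h

C₀ = Dose / Vd = 2330 / 175 = 13.31 mg/L
k = ln2 / t½ = 0.693147 / 42.9 = 0.01616 h⁻¹
t = ln(C₀ / C) / k = ln(13.31 / 10.5) / 0.01616
  = ln(1.268) / 0.01616 = 0.2374 / 0.01616 = 14.69 h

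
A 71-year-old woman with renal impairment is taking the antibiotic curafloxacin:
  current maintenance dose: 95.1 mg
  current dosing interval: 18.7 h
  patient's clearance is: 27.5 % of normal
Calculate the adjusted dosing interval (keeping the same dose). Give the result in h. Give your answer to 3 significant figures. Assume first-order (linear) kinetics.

68.0 h

To keep the same average steady-state level, dosing rate must scale with clearance.
CL ratio = 27.5 / 100 = 0.2750
New interval (same dose) = 18.7 / 0.2750 = 68.00 h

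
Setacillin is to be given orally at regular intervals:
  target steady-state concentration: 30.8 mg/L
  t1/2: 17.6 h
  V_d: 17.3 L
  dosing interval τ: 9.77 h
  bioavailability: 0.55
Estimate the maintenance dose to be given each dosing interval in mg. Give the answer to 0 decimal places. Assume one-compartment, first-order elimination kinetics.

373 mg

k = ln2 / t½ = 0.693147 / 17.6 = 0.03938 h⁻¹
CL = k × Vd = 0.03938 × 17.3 = 0.6813 L/h
At steady state, F × (Dose/τ) = Css × CL.
Dose = Css × CL × τ / F = 30.8 × 0.6813 × 9.77 / 0.55 = 372.8 mg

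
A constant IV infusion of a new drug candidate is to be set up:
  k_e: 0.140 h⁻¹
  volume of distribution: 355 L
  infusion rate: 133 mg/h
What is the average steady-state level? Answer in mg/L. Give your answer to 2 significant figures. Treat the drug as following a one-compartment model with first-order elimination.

CL = k × Vd = 0.1400 × 355 = 49.70 L/h
At steady state Css = R₀ / CL = 133 / 49.70 = 2.676 mg/L

2.7 mg/L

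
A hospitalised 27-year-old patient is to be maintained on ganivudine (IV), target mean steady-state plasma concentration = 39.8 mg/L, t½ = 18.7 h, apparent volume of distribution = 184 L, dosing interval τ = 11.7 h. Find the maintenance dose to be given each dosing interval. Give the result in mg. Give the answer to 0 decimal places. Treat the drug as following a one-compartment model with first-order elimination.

3176 mg

k = ln2 / t½ = 0.693147 / 18.7 = 0.03707 h⁻¹
CL = k × Vd = 0.03707 × 184 = 6.821 L/h
At steady state, Dose/τ = Css × CL.
Dose = Css × CL × τ = 39.8 × 6.821 × 11.7 = 3176 mg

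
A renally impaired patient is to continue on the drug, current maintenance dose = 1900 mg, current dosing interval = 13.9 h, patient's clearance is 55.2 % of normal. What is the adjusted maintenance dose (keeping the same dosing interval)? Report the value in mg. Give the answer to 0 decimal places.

1049 mg

To keep the same average steady-state level, dosing rate must scale with clearance.
CL ratio = 55.2 / 100 = 0.5520
New dose (same interval) = 1900 × 0.5520 = 1049 mg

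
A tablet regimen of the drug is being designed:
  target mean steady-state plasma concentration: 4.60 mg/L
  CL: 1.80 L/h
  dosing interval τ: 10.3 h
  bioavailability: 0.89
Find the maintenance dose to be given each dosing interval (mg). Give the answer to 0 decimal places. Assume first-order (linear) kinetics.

At steady state, F × (Dose/τ) = Css × CL.
Dose = Css × CL × τ / F = 4.60 × 1.800 × 10.3 / 0.89 = 95.82 mg

96 mg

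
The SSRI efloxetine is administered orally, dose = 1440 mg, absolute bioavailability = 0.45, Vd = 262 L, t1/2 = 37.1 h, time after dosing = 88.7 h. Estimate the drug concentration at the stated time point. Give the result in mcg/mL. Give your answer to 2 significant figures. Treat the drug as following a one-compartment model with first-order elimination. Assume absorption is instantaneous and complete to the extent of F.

0.47 mcg/mL

Amount reaching circulation = F × Dose = 0.45 × 1440 = 648.0 mg
C₀ = F·Dose / Vd = 648.0 / 262 = 2.473 mg/L
k = ln2 / t½ = 0.693147 / 37.1 = 0.01868 h⁻¹
C = C₀ · e^(−k·t) = 2.473 × e^(−0.01868 × 88.7)
  = 2.473 × 0.1907 = 0.4716 mg/L
(0.4716 mg/L = 0.4716 mcg/mL)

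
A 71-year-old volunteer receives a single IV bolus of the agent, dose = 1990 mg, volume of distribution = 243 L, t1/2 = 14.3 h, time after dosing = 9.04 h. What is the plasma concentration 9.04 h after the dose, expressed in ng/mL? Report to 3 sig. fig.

5280 ng/mL

C₀ = Dose / Vd = 1990 / 243 = 8.189 mg/L
k = ln2 / t½ = 0.693147 / 14.3 = 0.04847 h⁻¹
C = C₀ · e^(−k·t) = 8.189 × e^(−0.04847 × 9.04)
  = 8.189 × 0.6452 = 5.284 mg/L
Convert: 5.284 mg/L × 1000 = 5284 ng/mL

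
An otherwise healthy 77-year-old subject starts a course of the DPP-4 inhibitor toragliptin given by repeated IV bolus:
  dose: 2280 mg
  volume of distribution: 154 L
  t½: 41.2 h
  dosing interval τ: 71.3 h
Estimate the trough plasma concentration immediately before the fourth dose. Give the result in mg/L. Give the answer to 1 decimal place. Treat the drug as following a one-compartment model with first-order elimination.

6.2 mg/L

C₀ per dose = Dose / Vd = 2280 / 154 = 14.81 mg/L
k = ln2 / t½ = 0.693147 / 41.2 = 0.01682 h⁻¹
Fraction remaining after one interval: r = e^(−kτ) = e^(−0.01682 × 71.3) = 0.3014
Before dose 4, 3 doses have been given (aged 1τ, 2τ, 3τ).
C_trough = C₀ × (r + r² + … + r^3) = C₀ × r(1−r^3)/(1−r)
        = 14.81 × 0.3014 × (1 − 0.02738) / (1 − 0.3014) = 6.215 mg/L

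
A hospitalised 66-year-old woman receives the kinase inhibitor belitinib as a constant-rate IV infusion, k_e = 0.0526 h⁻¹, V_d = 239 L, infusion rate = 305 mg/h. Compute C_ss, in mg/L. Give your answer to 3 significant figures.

CL = k × Vd = 0.05260 × 239 = 12.57 L/h
At steady state Css = R₀ / CL = 305 / 12.57 = 24.26 mg/L

24.3 mg/L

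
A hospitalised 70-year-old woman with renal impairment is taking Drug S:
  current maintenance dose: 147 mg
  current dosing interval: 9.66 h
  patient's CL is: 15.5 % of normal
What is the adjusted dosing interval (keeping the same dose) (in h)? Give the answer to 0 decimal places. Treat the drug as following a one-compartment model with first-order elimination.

To keep the same average steady-state level, dosing rate must scale with clearance.
CL ratio = 15.5 / 100 = 0.1550
New interval (same dose) = 9.66 / 0.1550 = 62.32 h

62 h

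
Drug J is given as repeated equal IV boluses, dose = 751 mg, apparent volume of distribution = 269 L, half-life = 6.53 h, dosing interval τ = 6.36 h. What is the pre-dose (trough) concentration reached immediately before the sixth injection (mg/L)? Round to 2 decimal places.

2.80 mg/L

C₀ per dose = Dose / Vd = 751 / 269 = 2.792 mg/L
k = ln2 / t½ = 0.693147 / 6.53 = 0.1061 h⁻¹
Fraction remaining after one interval: r = e^(−kτ) = e^(−0.1061 × 6.36) = 0.5093
Before dose 6, 5 doses have been given (aged 1τ, 2τ, 3τ, 4τ, 5τ).
C_trough = C₀ × (r + r² + … + r^5) = C₀ × r(1−r^5)/(1−r)
        = 2.792 × 0.5093 × (1 − 0.03427) / (1 − 0.5093) = 2.799 mg/L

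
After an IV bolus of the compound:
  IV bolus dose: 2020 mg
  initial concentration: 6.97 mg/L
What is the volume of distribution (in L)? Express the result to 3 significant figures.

290 L

Vd = Dose / C₀ = 2020 / 6.97 = 289.8 L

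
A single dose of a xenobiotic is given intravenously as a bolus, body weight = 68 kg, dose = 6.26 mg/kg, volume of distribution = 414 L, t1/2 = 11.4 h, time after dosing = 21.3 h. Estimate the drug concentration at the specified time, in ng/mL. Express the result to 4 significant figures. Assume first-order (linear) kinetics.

281.6 ng/mL

Total dose = 6.26 × 68 = 425.7 mg
C₀ = Dose / Vd = 425.7 / 414 = 1.028 mg/L
k = ln2 / t½ = 0.693147 / 11.4 = 0.06080 h⁻¹
C = C₀ · e^(−k·t) = 1.028 × e^(−0.06080 × 21.3)
  = 1.028 × 0.2739 = 0.2816 mg/L
Convert: 0.2816 mg/L × 1000 = 281.6 ng/mL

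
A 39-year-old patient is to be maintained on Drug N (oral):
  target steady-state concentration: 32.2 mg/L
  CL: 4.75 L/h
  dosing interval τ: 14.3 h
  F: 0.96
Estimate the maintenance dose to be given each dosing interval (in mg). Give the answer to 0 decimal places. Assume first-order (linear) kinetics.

At steady state, F × (Dose/τ) = Css × CL.
Dose = Css × CL × τ / F = 32.2 × 4.750 × 14.3 / 0.96 = 2278 mg

2278 mg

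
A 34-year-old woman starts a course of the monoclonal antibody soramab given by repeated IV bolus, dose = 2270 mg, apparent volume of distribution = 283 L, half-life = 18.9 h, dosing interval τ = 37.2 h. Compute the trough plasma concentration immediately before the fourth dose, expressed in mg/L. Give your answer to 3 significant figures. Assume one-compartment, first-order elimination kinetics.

2.71 mg/L

C₀ per dose = Dose / Vd = 2270 / 283 = 8.021 mg/L
k = ln2 / t½ = 0.693147 / 18.9 = 0.03667 h⁻¹
Fraction remaining after one interval: r = e^(−kτ) = e^(−0.03667 × 37.2) = 0.2556
Before dose 4, 3 doses have been given (aged 1τ, 2τ, 3τ).
C_trough = C₀ × (r + r² + … + r^3) = C₀ × r(1−r^3)/(1−r)
        = 8.021 × 0.2556 × (1 − 0.01670) / (1 − 0.2556) = 2.708 mg/L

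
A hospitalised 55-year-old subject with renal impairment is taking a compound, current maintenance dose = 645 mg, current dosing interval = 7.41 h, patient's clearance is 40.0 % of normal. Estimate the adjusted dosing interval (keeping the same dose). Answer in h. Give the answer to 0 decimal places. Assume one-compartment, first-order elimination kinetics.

To keep the same average steady-state level, dosing rate must scale with clearance.
CL ratio = 40.0 / 100 = 0.4000
New interval (same dose) = 7.41 / 0.4000 = 18.53 h

19 h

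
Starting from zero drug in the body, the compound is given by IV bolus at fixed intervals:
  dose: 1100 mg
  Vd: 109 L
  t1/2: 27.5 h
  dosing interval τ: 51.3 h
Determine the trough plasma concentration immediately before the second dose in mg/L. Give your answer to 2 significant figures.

C₀ per dose = Dose / Vd = 1100 / 109 = 10.09 mg/L
k = ln2 / t½ = 0.693147 / 27.5 = 0.02521 h⁻¹
Fraction remaining after one interval: r = e^(−kτ) = e^(−0.02521 × 51.3) = 0.2744
Before dose 2, 1 dose has been given (aged 1τ).
C_trough = C₀ × r = 10.09 × 0.2744 = 2.769 mg/L

2.8 mg/L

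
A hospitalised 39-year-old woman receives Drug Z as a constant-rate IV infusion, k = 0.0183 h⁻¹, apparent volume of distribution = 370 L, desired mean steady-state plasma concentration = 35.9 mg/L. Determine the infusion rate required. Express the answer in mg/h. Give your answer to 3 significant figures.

243 mg/h

CL = k × Vd = 0.01830 × 370 = 6.771 L/h
At steady state, infusion rate R₀ = Css × CL = 35.9 × 6.771 = 243.1 mg/h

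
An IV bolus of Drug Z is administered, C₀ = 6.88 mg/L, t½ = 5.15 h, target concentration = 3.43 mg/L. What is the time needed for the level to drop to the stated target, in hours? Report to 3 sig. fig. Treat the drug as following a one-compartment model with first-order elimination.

k = ln2 / t½ = 0.693147 / 5.15 = 0.1346 h⁻¹
t = ln(C₀ / C) / k = ln(6.880 / 3.43) / 0.1346
  = ln(2.006) / 0.1346 = 0.6961 / 0.1346 = 5.172 h

5.17 h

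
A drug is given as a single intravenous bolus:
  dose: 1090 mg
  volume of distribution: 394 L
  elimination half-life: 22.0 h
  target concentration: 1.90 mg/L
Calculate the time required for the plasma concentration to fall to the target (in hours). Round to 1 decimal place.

C₀ = Dose / Vd = 1090 / 394 = 2.766 mg/L
k = ln2 / t½ = 0.693147 / 22.0 = 0.03151 h⁻¹
t = ln(C₀ / C) / k = ln(2.766 / 1.90) / 0.03151
  = ln(1.456) / 0.03151 = 0.3757 / 0.03151 = 11.92 h

11.9 h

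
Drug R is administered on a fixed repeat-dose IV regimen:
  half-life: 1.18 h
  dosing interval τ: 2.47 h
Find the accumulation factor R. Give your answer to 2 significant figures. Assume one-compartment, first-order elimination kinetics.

k = ln2 / t½ = 0.693147 / 1.18 = 0.5874 h⁻¹
e^(−kτ) = e^(−0.5874 × 2.47) = 0.2344
Accumulation ratio R = 1 / (1 − e^(−kτ)) = 1 / (1 − 0.2344) = 1.306

1.3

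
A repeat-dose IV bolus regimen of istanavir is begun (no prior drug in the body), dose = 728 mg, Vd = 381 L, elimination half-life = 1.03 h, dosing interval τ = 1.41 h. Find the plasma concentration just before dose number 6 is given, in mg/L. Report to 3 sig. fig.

C₀ per dose = Dose / Vd = 728 / 381 = 1.911 mg/L
k = ln2 / t½ = 0.693147 / 1.03 = 0.6730 h⁻¹
Fraction remaining after one interval: r = e^(−kτ) = e^(−0.6730 × 1.41) = 0.3872
Before dose 6, 5 doses have been given (aged 1τ, 2τ, 3τ, 4τ, 5τ).
C_trough = C₀ × (r + r² + … + r^5) = C₀ × r(1−r^5)/(1−r)
        = 1.911 × 0.3872 × (1 − 0.008703) / (1 − 0.3872) = 1.197 mg/L

1.20 mg/L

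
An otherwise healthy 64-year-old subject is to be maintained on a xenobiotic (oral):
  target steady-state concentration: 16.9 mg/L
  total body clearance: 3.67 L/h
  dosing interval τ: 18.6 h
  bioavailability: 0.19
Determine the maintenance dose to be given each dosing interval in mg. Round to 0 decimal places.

At steady state, F × (Dose/τ) = Css × CL.
Dose = Css × CL × τ / F = 16.9 × 3.670 × 18.6 / 0.19 = 6072 mg

6072 mg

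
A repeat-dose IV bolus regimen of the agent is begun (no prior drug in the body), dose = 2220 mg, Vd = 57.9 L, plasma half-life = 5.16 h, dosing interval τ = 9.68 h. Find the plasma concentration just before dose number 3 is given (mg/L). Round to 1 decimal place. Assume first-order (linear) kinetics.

13.3 mg/L

C₀ per dose = Dose / Vd = 2220 / 57.9 = 38.34 mg/L
k = ln2 / t½ = 0.693147 / 5.16 = 0.1343 h⁻¹
Fraction remaining after one interval: r = e^(−kτ) = e^(−0.1343 × 9.68) = 0.2725
Before dose 3, 2 doses have been given (aged 1τ, 2τ).
C_trough = C₀ × (r + r²) = 38.34 × (0.2725 + 0.07426) = 13.29 mg/L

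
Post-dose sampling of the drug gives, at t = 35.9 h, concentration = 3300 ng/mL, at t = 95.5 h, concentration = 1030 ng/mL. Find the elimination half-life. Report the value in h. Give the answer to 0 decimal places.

35 h

k = ln(C₁/C₂) / (t₂ − t₁) = ln(3300/1030) / (95.5 − 35.9)
  = 1.164 / 59.60 = 0.01953 h⁻¹
t½ = ln2 / k = 0.693147 / 0.01953 = 35.49 h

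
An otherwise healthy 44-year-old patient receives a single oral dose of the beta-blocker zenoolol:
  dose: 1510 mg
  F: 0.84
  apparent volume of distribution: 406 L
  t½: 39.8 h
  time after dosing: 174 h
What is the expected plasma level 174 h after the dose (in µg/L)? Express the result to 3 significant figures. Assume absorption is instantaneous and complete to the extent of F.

Amount reaching circulation = F × Dose = 0.84 × 1510 = 1268 mg
C₀ = F·Dose / Vd = 1268 / 406 = 3.123 mg/L
k = ln2 / t½ = 0.693147 / 39.8 = 0.01742 h⁻¹
C = C₀ · e^(−k·t) = 3.123 × e^(−0.01742 × 174)
  = 3.123 × 0.04826 = 0.1507 mg/L
Convert: 0.1507 mg/L × 1000 = 150.7 µg/L

151 µg/L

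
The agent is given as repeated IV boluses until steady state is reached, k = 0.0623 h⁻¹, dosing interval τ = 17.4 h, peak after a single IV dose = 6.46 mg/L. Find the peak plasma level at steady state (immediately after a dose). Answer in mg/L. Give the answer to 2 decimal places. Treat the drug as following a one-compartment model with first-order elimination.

e^(−kτ) = e^(−0.06230 × 17.4) = 0.3382
Accumulation ratio R = 1 / (1 − e^(−kτ)) = 1 / (1 − 0.3382) = 1.511
Steady-state peak = C₀ × R = 6.46 × 1.511 = 9.761 mg/L

9.76 mg/L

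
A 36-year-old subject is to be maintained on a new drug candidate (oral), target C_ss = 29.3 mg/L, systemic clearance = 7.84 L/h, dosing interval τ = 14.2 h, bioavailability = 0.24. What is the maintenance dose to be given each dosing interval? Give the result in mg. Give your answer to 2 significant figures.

14000 mg

At steady state, F × (Dose/τ) = Css × CL.
Dose = Css × CL × τ / F = 29.3 × 7.840 × 14.2 / 0.24 = 13590 mg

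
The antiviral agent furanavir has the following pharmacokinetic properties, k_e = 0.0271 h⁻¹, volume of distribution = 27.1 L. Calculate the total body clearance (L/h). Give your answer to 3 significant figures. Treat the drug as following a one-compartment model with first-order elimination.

0.734 L/h

CL = k × Vd = 0.0271 × 27.1 = 0.7344 L/h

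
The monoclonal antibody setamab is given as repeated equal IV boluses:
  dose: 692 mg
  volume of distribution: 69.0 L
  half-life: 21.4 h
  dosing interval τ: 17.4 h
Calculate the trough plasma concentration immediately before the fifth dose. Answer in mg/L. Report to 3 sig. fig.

C₀ per dose = Dose / Vd = 692 / 69.0 = 10.03 mg/L
k = ln2 / t½ = 0.693147 / 21.4 = 0.03239 h⁻¹
Fraction remaining after one interval: r = e^(−kτ) = e^(−0.03239 × 17.4) = 0.5692
Before dose 5, 4 doses have been given (aged 1τ, 2τ, 3τ, 4τ).
C_trough = C₀ × (r + r² + … + r^4) = C₀ × r(1−r^4)/(1−r)
        = 10.03 × 0.5692 × (1 − 0.1050) / (1 − 0.5692) = 11.86 mg/L

11.9 mg/L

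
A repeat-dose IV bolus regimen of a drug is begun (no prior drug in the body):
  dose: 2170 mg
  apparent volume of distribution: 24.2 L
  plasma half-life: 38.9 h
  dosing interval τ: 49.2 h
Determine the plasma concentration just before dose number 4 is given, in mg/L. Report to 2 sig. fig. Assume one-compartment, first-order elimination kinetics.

C₀ per dose = Dose / Vd = 2170 / 24.2 = 89.67 mg/L
k = ln2 / t½ = 0.693147 / 38.9 = 0.01782 h⁻¹
Fraction remaining after one interval: r = e^(−kτ) = e^(−0.01782 × 49.2) = 0.4161
Before dose 4, 3 doses have been given (aged 1τ, 2τ, 3τ).
C_trough = C₀ × (r + r² + … + r^3) = C₀ × r(1−r^3)/(1−r)
        = 89.67 × 0.4161 × (1 − 0.07204) / (1 − 0.4161) = 59.30 mg/L

59 mg/L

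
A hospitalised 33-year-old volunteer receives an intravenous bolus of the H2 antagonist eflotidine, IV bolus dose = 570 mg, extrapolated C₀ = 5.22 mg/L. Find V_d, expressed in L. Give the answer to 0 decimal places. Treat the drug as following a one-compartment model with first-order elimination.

Vd = Dose / C₀ = 570.0 / 5.22 = 109.2 L

109 L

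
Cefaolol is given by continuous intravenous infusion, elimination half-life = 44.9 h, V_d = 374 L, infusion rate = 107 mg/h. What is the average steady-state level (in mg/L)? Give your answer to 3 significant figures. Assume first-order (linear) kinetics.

k = ln2 / t½ = 0.693147 / 44.9 = 0.01544 h⁻¹
CL = k × Vd = 0.01544 × 374 = 5.775 L/h
At steady state Css = R₀ / CL = 107 / 5.775 = 18.53 mg/L

18.5 mg/L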